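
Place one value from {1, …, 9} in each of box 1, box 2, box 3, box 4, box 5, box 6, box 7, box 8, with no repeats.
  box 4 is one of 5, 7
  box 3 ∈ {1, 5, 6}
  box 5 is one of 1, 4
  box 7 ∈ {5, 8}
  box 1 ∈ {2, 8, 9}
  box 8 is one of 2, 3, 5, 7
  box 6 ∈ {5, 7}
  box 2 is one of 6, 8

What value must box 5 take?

box 4 and box 6 share exactly the 2 values {5, 7}; by pigeonhole those values go to them, so strike 5, 7 from box 3, box 7, box 8.
box 7 has just one choice, so box 7 = 8. Strike 8 from box 1, box 2.
That leaves box 2 = 6. Strike 6 from box 3.
box 3's domain is down to {1}, so box 3 = 1. Eliminate 1 elsewhere: box 5.
So box 5 = 4.

4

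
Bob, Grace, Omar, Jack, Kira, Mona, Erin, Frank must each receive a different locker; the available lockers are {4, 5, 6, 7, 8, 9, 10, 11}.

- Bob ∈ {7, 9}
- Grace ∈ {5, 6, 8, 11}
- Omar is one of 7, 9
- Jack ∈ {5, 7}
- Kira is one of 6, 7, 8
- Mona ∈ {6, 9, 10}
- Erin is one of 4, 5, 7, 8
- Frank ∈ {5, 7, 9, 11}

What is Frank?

The 8 variables together cover exactly {4, 5, 6, 7, 8, 9, 10, 11} — 8 values for 8 variables — and 4 appears only in Erin's list, so Erin = 4.
The 7 still-open variables draw from only 7 values {5, 6, 7, 8, 9, 10, 11}, so each is used; only Mona can be 10, hence Mona = 10.
The 2 variables Bob and Omar are confined to {7, 9}, which locks those values in; drop them from Jack, Kira, Frank.
Jack has just one choice, so Jack = 5. So Grace, Frank can't be 5.
So Frank = 11.

11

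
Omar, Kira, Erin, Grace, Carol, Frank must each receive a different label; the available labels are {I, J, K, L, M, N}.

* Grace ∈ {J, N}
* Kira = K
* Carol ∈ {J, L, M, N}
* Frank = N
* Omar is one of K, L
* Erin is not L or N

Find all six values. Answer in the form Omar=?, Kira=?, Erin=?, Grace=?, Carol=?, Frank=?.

Kira has just one choice, so Kira = K. Remove K from Omar, Erin.
Frank must be N (only option left). Eliminate N elsewhere: Grace, Carol.
That leaves Omar = L. So Carol can't be L.
Grace's domain is down to {J}, so Grace = J. So Erin, Carol can't be J.
Carol has just one choice, so Carol = M. Eliminate M elsewhere: Erin.
Erin's domain is down to {I}, so Erin = I.

Omar=L, Kira=K, Erin=I, Grace=J, Carol=M, Frank=N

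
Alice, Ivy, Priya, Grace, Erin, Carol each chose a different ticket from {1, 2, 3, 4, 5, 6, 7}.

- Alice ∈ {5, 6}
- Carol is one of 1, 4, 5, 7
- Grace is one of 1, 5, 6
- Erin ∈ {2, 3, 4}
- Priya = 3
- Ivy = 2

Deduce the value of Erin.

Ivy must be 2 (only option left). So Erin can't be 2.
Priya's domain is down to {3}, so Priya = 3. Remove 3 from Erin.
So Erin = 4.

4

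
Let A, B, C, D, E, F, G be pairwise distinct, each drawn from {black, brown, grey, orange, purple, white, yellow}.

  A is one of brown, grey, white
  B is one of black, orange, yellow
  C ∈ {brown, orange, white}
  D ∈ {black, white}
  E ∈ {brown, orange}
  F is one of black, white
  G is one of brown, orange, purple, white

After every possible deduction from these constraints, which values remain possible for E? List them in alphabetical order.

The 7 variables draw from only 7 values {black, brown, grey, orange, purple, white, yellow}, so each is used; only A can be grey, hence A = grey.
The 6 still-open variables together cover exactly {black, brown, orange, purple, white, yellow} — 6 values for 6 variables — and purple appears only in G's list, so G = purple.
Among the 5 still-open variables, yellow fits only B (and all 5 values in {black, brown, orange, white, yellow} must be used), so B = yellow.
The 2 variables D and F are confined to {black, white}, which locks those values in; drop them from C.
No further eliminations apply; E can still be any of brown, orange.

brown, orange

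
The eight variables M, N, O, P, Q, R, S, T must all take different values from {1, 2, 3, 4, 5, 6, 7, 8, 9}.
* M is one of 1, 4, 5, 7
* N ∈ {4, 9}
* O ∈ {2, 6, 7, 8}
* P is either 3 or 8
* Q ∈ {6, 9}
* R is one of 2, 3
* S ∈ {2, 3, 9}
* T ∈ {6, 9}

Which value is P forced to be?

8

Q and T share exactly the 2 values {6, 9}; by pigeonhole those values go to them, so strike 6, 9 from N, O, S.
N has just one choice, so N = 4. Remove 4 from M.
R and S share exactly the 2 values {2, 3}; by pigeonhole those values go to them, so strike 2, 3 from O, P.
So P = 8.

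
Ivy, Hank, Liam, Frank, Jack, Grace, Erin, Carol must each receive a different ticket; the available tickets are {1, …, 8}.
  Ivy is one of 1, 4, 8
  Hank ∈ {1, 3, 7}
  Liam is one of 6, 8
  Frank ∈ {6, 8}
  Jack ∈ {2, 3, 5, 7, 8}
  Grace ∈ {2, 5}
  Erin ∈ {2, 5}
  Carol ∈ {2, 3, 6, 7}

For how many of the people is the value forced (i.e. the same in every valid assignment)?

2

The 8 variables together cover exactly {1, 2, 3, 4, 5, 6, 7, 8} — 8 values for 8 variables — and 4 appears only in Ivy's list, so Ivy = 4.
The 7 still-open variables together cover exactly {1, 2, 3, 5, 6, 7, 8} — 7 values for 7 variables — and 1 appears only in Hank's list, so Hank = 1.
Liam and Frank share exactly the 2 values {6, 8}; by pigeonhole those values go to them, so strike 6, 8 from Jack, Carol.
Grace and Erin share exactly the 2 values {2, 5}; by pigeonhole those values go to them, so strike 2, 5 from Jack, Carol.
Determined: Ivy=4, Hank=1. The other people each still have more than one consistent value. That makes 2.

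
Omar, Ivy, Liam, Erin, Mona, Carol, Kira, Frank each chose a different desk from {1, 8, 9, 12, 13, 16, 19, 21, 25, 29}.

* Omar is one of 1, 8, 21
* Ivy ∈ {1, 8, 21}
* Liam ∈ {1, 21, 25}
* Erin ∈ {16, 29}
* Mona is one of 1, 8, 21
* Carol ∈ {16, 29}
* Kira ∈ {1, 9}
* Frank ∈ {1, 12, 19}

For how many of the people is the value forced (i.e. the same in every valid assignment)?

The 3 variables Omar, Ivy, Mona are confined to {1, 8, 21}, which locks those values in; drop them from Liam, Kira, Frank.
Liam's domain is down to {25}, so Liam = 25.
That leaves Kira = 9.
Determined: Liam=25, Kira=9. The other people each still have more than one consistent value. That makes 2.

2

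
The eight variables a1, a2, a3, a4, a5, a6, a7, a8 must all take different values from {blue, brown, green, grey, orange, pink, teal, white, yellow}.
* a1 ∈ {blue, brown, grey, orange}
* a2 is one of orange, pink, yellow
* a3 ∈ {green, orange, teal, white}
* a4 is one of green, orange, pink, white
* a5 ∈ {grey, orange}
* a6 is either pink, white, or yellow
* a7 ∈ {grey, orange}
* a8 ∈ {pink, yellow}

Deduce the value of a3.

teal

a5 and a7 between them cover only {grey, orange} — a naked pair. Remove those values from a1, a2, a3, a4.
The 2 variables a2 and a8 are confined to {pink, yellow}, which locks those values in; drop them from a4, a6.
That leaves a6 = white. So a3, a4 can't be white.
a4 has just one choice, so a4 = green. Remove green from a3.
So a3 = teal.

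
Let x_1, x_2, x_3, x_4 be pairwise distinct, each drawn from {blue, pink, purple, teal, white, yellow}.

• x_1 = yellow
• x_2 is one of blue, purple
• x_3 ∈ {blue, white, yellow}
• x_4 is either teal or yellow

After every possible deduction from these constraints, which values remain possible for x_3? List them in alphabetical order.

x_1 has just one choice, so x_1 = yellow. Eliminate yellow elsewhere: x_3, x_4.
That leaves x_4 = teal.
No further eliminations apply; x_3 can still be any of blue, white.

blue, white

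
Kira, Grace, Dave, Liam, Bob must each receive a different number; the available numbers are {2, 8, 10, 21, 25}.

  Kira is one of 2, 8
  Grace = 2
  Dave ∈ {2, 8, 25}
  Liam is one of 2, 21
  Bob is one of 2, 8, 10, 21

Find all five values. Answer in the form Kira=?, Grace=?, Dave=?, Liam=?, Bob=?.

Kira=8, Grace=2, Dave=25, Liam=21, Bob=10

Grace's domain is down to {2}, so Grace = 2. Remove 2 from Kira, Dave, Liam, Bob.
Liam has just one choice, so Liam = 21. So Bob can't be 21.
Kira has just one choice, so Kira = 8. Eliminate 8 elsewhere: Dave, Bob.
That leaves Dave = 25.
That leaves Bob = 10.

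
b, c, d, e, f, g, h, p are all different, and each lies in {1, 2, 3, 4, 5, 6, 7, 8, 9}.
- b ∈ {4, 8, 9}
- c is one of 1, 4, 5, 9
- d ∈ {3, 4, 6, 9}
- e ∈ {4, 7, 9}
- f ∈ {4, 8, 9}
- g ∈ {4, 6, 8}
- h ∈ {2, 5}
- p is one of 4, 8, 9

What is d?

b, f, p between them cover only {4, 8, 9} — a naked triple. Remove those values from c, d, e, g.
That leaves e = 7.
g must be 6 (only option left). Remove 6 from d.
So d = 3.

3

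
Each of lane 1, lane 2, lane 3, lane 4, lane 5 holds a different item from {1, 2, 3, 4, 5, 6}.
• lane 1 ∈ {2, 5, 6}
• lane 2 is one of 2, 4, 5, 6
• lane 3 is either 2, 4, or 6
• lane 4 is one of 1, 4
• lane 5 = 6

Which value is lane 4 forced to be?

lane 5 has just one choice, so lane 5 = 6. Remove 6 from lane 1, lane 2, lane 3.
The 4 still-open variables together cover exactly {1, 2, 4, 5} — 4 values for 4 variables — and 1 appears only in lane 4's list, so lane 4 = 1.

1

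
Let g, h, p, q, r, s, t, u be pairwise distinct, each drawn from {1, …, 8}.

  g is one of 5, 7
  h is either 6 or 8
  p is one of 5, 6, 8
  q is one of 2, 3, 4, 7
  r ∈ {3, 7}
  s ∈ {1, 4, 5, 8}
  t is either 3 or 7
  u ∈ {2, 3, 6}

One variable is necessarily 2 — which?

Among the 8 variables, 1 fits only s (and all 8 values in {1, 2, 3, 4, 5, 6, 7, 8} must be used), so s = 1.
Among the 7 still-open variables, 4 fits only q (and all 7 values in {2, 3, 4, 5, 6, 7, 8} must be used), so q = 4.
The 6 still-open variables draw from only 6 values {2, 3, 5, 6, 7, 8}, so each is used; only u can be 2, hence u = 2.

u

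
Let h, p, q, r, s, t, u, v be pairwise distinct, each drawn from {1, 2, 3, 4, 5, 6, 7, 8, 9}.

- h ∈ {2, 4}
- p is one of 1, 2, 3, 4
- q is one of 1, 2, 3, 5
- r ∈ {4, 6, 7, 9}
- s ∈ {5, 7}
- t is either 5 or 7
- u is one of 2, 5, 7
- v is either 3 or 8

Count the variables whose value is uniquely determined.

3

s and t share exactly the 2 values {5, 7}; by pigeonhole those values go to them, so strike 5, 7 from q, r, u.
That leaves u = 2. Remove 2 from h, p, q.
h's domain is down to {4}, so h = 4. Remove 4 from p, r.
The 2 variables p and q are confined to {1, 3}, which locks those values in; drop them from v.
That leaves v = 8.
Determined: h=4, u=2, v=8. The other variables each still have more than one consistent value. That makes 3.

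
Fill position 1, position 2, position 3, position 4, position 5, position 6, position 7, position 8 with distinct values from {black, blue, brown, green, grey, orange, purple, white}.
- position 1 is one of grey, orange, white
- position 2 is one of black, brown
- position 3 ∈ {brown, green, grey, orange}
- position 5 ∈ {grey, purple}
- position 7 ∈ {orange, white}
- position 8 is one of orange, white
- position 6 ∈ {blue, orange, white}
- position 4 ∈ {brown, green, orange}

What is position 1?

grey

The 8 variables draw from only 8 values {black, blue, brown, green, grey, orange, purple, white}, so each is used; only position 2 can be black, hence position 2 = black.
The 7 still-open variables together cover exactly {blue, brown, green, grey, orange, purple, white} — 7 values for 7 variables — and blue appears only in position 6's list, so position 6 = blue.
The 6 still-open variables together cover exactly {brown, green, grey, orange, purple, white} — 6 values for 6 variables — and purple appears only in position 5's list, so position 5 = purple.
The 2 variables position 7 and position 8 are confined to {orange, white}, which locks those values in; drop them from position 1, position 3, position 4.
So position 1 = grey.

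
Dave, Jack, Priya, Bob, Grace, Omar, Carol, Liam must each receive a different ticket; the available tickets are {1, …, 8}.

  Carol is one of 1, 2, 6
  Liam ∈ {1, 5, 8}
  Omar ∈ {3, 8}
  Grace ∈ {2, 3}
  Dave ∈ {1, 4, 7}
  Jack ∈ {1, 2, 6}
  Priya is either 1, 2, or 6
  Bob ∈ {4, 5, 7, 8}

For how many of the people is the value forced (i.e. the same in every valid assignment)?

3

Jack, Priya, Carol share exactly the 3 values {1, 2, 6}; by pigeonhole those values go to them, so strike 1, 2, 6 from Dave, Grace, Liam.
Grace's domain is down to {3}, so Grace = 3. Eliminate 3 elsewhere: Omar.
Omar has just one choice, so Omar = 8. So Bob, Liam can't be 8.
That leaves Liam = 5. So Bob can't be 5.
Determined: Grace=3, Omar=8, Liam=5. The other people each still have more than one consistent value. That makes 3.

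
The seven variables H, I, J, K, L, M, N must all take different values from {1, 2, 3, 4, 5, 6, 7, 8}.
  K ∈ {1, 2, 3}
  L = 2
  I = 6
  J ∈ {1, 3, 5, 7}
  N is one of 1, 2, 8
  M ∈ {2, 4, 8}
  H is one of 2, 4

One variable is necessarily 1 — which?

I has just one choice, so I = 6.
L must be 2 (only option left). Remove 2 from H, K, M, N.
H has just one choice, so H = 4. Remove 4 from M.
M's domain is down to {8}, so M = 8. So N can't be 8.
So 1 goes to N.

N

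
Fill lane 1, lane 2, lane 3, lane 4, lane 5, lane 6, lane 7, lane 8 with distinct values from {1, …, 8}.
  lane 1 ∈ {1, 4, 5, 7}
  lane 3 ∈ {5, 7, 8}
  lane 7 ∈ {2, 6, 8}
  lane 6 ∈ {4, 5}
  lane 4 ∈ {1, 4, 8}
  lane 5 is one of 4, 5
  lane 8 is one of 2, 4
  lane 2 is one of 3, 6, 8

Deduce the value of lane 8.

2

The 8 variables draw from only 8 values {1, 2, 3, 4, 5, 6, 7, 8}, so each is used; only lane 2 can be 3, hence lane 2 = 3.
The 7 still-open variables together cover exactly {1, 2, 4, 5, 6, 7, 8} — 7 values for 7 variables — and 6 appears only in lane 7's list, so lane 7 = 6.
The 6 still-open variables draw from only 6 values {1, 2, 4, 5, 7, 8}, so each is used; only lane 8 can be 2, hence lane 8 = 2.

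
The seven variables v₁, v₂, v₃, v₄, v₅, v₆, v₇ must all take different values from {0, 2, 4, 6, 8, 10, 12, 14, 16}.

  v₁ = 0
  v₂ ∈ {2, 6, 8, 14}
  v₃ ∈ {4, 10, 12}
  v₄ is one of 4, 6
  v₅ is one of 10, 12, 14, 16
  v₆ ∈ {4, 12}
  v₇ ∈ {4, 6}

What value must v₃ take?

10

v₁'s domain is down to {0}, so v₁ = 0.
v₄ and v₇ share exactly the 2 values {4, 6}; by pigeonhole those values go to them, so strike 4, 6 from v₂, v₃, v₆.
v₆ must be 12 (only option left). So v₃, v₅ can't be 12.
So v₃ = 10.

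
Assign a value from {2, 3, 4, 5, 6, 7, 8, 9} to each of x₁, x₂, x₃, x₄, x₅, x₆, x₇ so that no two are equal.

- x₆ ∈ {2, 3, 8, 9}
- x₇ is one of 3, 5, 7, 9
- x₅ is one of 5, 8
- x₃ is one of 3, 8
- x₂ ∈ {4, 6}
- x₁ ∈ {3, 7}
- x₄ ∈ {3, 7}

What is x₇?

9

The 2 variables x₁ and x₄ are confined to {3, 7}, which locks those values in; drop them from x₃, x₆, x₇.
That leaves x₃ = 8. Strike 8 from x₅, x₆.
x₅ has just one choice, so x₅ = 5. So x₇ can't be 5.
So x₇ = 9.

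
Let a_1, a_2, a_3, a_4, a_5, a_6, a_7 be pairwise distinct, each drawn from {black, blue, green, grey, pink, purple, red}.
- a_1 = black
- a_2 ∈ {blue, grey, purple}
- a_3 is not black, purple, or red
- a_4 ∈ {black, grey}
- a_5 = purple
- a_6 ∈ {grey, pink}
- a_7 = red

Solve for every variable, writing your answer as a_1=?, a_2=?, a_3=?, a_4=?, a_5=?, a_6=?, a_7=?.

a_1 must be black (only option left). Eliminate black elsewhere: a_4.
That leaves a_4 = grey. So a_2, a_3, a_6 can't be grey.
a_5 has just one choice, so a_5 = purple. Strike purple from a_2.
That leaves a_6 = pink. Remove pink from a_3.
a_7's domain is down to {red}, so a_7 = red.
a_2 has just one choice, so a_2 = blue. So a_3 can't be blue.
That leaves a_3 = green.

a_1=black, a_2=blue, a_3=green, a_4=grey, a_5=purple, a_6=pink, a_7=red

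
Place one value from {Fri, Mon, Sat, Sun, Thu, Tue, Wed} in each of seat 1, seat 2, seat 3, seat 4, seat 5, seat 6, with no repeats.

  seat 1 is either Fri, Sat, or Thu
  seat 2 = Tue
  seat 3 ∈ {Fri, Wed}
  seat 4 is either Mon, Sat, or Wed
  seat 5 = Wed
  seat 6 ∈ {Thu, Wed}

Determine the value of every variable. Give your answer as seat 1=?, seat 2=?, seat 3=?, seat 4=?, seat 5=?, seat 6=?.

seat 1=Sat, seat 2=Tue, seat 3=Fri, seat 4=Mon, seat 5=Wed, seat 6=Thu

seat 2 has just one choice, so seat 2 = Tue.
seat 5 has just one choice, so seat 5 = Wed. So seat 3, seat 4, seat 6 can't be Wed.
seat 6 has just one choice, so seat 6 = Thu. So seat 1 can't be Thu.
seat 3 must be Fri (only option left). Eliminate Fri elsewhere: seat 1.
seat 1 must be Sat (only option left). Eliminate Sat elsewhere: seat 4.
seat 4's domain is down to {Mon}, so seat 4 = Mon.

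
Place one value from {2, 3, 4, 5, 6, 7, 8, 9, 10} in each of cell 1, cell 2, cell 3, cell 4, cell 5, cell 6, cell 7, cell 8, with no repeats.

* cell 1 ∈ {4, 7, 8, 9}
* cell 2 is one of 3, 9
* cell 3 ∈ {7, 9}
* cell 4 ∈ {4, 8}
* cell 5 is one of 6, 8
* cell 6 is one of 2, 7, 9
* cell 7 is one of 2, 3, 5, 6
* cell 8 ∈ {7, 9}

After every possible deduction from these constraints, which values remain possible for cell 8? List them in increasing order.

7, 9

Among the 8 variables, 5 fits only cell 7 (and all 8 values in {2, 3, 4, 5, 6, 7, 8, 9} must be used), so cell 7 = 5.
The 7 still-open variables draw from only 7 values {2, 3, 4, 6, 7, 8, 9}, so each is used; only cell 6 can be 2, hence cell 6 = 2.
The 6 still-open variables together cover exactly {3, 4, 6, 7, 8, 9} — 6 values for 6 variables — and 3 appears only in cell 2's list, so cell 2 = 3.
The 5 still-open variables together cover exactly {4, 6, 7, 8, 9} — 5 values for 5 variables — and 6 appears only in cell 5's list, so cell 5 = 6.
cell 3 and cell 8 share exactly the 2 values {7, 9}; by pigeonhole those values go to them, so strike 7, 9 from cell 1.
No further eliminations apply; cell 8 can still be any of 7, 9.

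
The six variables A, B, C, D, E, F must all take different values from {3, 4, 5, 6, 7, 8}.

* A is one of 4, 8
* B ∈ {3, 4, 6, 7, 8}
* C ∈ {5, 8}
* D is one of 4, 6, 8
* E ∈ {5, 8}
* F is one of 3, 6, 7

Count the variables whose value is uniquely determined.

C and E share exactly the 2 values {5, 8}; by pigeonhole those values go to them, so strike 5, 8 from A, B, D.
A's domain is down to {4}, so A = 4. So B, D can't be 4.
D must be 6 (only option left). So B, F can't be 6.
Determined: A=4, D=6. The other variables each still have more than one consistent value. That makes 2.

2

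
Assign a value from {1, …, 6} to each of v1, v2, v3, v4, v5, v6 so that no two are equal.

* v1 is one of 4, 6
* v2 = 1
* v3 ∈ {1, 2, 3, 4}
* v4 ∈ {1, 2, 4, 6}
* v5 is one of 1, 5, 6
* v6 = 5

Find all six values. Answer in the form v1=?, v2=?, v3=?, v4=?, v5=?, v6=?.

v1=4, v2=1, v3=3, v4=2, v5=6, v6=5

v2's domain is down to {1}, so v2 = 1. Strike 1 from v3, v4, v5.
That leaves v6 = 5. So v5 can't be 5.
v5's domain is down to {6}, so v5 = 6. Strike 6 from v1, v4.
v1 has just one choice, so v1 = 4. Eliminate 4 elsewhere: v3, v4.
v4 has just one choice, so v4 = 2. Eliminate 2 elsewhere: v3.
That leaves v3 = 3.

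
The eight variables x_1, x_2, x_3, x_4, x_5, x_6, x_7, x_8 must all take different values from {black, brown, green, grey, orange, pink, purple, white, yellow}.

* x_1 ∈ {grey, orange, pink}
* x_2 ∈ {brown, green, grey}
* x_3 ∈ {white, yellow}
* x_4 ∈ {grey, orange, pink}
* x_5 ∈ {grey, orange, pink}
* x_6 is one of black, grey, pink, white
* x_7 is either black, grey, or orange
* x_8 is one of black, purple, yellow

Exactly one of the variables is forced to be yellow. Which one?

x_3

x_1, x_4, x_5 share exactly the 3 values {grey, orange, pink}; by pigeonhole those values go to them, so strike grey, orange, pink from x_2, x_6, x_7.
That leaves x_7 = black. Remove black from x_6, x_8.
x_6's domain is down to {white}, so x_6 = white. Strike white from x_3.
So yellow goes to x_3.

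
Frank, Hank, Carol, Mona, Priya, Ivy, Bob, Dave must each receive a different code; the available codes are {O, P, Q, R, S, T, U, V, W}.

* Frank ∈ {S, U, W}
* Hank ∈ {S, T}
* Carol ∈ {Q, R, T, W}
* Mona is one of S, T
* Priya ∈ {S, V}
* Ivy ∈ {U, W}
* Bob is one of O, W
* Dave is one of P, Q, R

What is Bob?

The 2 variables Hank and Mona are confined to {S, T}, which locks those values in; drop them from Frank, Carol, Priya.
Priya has just one choice, so Priya = V.
The 2 variables Frank and Ivy are confined to {U, W}, which locks those values in; drop them from Carol, Bob.
So Bob = O.

O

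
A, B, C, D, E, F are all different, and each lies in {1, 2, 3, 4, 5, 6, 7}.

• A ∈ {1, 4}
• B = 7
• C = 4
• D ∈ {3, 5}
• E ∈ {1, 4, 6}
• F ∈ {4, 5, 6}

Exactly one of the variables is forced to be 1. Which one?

A

B's domain is down to {7}, so B = 7.
C must be 4 (only option left). So A, E, F can't be 4.
So 1 goes to A.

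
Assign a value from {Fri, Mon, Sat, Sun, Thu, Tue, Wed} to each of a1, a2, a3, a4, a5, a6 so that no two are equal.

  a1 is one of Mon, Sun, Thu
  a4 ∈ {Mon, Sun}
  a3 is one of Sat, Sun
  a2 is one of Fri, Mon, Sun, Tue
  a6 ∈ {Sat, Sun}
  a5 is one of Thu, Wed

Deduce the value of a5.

Wed

The 2 variables a3 and a6 are confined to {Sat, Sun}, which locks those values in; drop them from a1, a2, a4.
a4's domain is down to {Mon}, so a4 = Mon. Remove Mon from a1, a2.
a1 has just one choice, so a1 = Thu. So a5 can't be Thu.
So a5 = Wed.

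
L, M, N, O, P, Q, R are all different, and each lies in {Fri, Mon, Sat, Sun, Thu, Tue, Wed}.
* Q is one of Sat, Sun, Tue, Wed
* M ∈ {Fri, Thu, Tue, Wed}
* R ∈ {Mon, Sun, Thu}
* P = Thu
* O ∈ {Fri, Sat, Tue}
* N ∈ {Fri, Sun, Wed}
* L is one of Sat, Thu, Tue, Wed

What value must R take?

P must be Thu (only option left). So L, M, R can't be Thu.
Among the 6 still-open variables, Mon fits only R (and all 6 values in {Fri, Mon, Sat, Sun, Tue, Wed} must be used), so R = Mon.

Mon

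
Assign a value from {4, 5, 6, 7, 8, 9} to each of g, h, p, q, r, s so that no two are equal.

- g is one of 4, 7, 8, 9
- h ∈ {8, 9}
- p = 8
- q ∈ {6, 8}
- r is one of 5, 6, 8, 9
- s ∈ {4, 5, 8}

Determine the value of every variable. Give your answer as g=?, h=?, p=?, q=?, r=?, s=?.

p must be 8 (only option left). Strike 8 from g, h, q, r, s.
q's domain is down to {6}, so q = 6. Strike 6 from r.
h's domain is down to {9}, so h = 9. Strike 9 from g, r.
That leaves r = 5. So s can't be 5.
s must be 4 (only option left). Eliminate 4 elsewhere: g.
g has just one choice, so g = 7.

g=7, h=9, p=8, q=6, r=5, s=4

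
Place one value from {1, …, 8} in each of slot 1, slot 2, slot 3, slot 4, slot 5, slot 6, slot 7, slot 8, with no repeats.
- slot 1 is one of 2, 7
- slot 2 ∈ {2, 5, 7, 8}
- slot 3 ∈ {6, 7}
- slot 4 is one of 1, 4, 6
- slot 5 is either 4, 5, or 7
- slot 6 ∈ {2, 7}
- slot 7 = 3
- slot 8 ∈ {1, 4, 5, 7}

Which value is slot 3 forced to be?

slot 7 has just one choice, so slot 7 = 3.
The 7 still-open variables draw from only 7 values {1, 2, 4, 5, 6, 7, 8}, so each is used; only slot 2 can be 8, hence slot 2 = 8.
slot 1 and slot 6 share exactly the 2 values {2, 7}; by pigeonhole those values go to them, so strike 2, 7 from slot 3, slot 5, slot 8.
So slot 3 = 6.

6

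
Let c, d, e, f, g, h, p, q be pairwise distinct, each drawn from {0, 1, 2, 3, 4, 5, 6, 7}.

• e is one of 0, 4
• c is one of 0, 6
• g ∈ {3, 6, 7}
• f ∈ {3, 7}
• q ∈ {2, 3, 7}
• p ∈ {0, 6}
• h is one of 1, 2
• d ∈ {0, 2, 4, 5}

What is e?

4

Among the 8 variables, 1 fits only h (and all 8 values in {0, 1, 2, 3, 4, 5, 6, 7} must be used), so h = 1.
The 7 still-open variables draw from only 7 values {0, 2, 3, 4, 5, 6, 7}, so each is used; only d can be 5, hence d = 5.
The 6 still-open variables together cover exactly {0, 2, 3, 4, 6, 7} — 6 values for 6 variables — and 2 appears only in q's list, so q = 2.
The 5 still-open variables draw from only 5 values {0, 3, 4, 6, 7}, so each is used; only e can be 4, hence e = 4.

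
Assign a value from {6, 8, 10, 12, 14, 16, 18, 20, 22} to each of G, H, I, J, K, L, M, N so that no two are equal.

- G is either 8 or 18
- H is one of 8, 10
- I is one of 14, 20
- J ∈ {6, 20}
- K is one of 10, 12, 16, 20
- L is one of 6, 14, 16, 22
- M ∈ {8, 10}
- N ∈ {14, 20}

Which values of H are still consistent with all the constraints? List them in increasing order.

The 2 variables H and M are confined to {8, 10}, which locks those values in; drop them from G, K.
G must be 18 (only option left).
I and N share exactly the 2 values {14, 20}; by pigeonhole those values go to them, so strike 14, 20 from J, K, L.
J's domain is down to {6}, so J = 6. So L can't be 6.
No further eliminations apply; H can still be any of 8, 10.

8, 10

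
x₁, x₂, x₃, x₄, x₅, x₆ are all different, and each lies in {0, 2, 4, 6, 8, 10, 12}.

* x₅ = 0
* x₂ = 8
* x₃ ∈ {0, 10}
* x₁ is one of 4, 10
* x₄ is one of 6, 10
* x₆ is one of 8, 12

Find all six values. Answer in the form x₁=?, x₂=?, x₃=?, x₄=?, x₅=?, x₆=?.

x₁=4, x₂=8, x₃=10, x₄=6, x₅=0, x₆=12

x₂ must be 8 (only option left). So x₆ can't be 8.
x₅'s domain is down to {0}, so x₅ = 0. Remove 0 from x₃.
x₆ must be 12 (only option left).
x₃ has just one choice, so x₃ = 10. Eliminate 10 elsewhere: x₁, x₄.
x₄ must be 6 (only option left).
x₁ has just one choice, so x₁ = 4.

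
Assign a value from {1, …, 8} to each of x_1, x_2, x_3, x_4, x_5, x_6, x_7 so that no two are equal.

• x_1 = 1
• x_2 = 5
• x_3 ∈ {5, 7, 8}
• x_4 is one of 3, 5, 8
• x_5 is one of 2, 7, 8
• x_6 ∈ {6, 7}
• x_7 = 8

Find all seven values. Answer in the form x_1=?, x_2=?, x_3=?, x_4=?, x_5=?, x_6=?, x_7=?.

x_1=1, x_2=5, x_3=7, x_4=3, x_5=2, x_6=6, x_7=8

x_1 must be 1 (only option left).
x_2 has just one choice, so x_2 = 5. Remove 5 from x_3, x_4.
x_7 has just one choice, so x_7 = 8. So x_3, x_4, x_5 can't be 8.
That leaves x_3 = 7. Eliminate 7 elsewhere: x_5, x_6.
That leaves x_4 = 3.
x_5 must be 2 (only option left).
x_6's domain is down to {6}, so x_6 = 6.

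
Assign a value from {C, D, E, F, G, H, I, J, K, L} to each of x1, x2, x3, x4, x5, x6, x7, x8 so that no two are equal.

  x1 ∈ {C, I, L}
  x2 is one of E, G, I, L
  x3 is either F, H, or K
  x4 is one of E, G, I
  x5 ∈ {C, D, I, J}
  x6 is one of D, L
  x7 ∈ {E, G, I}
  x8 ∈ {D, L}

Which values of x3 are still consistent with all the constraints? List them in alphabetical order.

F, H, K

x6 and x8 share exactly the 2 values {D, L}; by pigeonhole those values go to them, so strike D, L from x1, x2, x5.
x2, x4, x7 share exactly the 3 values {E, G, I}; by pigeonhole those values go to them, so strike E, G, I from x1, x5.
x1 has just one choice, so x1 = C. So x5 can't be C.
x5's domain is down to {J}, so x5 = J.
No further eliminations apply; x3 can still be any of F, H, K.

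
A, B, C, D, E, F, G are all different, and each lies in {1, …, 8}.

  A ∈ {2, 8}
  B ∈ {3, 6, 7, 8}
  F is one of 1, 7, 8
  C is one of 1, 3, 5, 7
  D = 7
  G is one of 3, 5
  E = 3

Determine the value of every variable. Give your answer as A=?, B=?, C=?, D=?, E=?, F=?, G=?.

D must be 7 (only option left). Remove 7 from B, C, F.
That leaves E = 3. So B, C, G can't be 3.
That leaves G = 5. Strike 5 from C.
C's domain is down to {1}, so C = 1. Strike 1 from F.
F has just one choice, so F = 8. Eliminate 8 elsewhere: A, B.
That leaves A = 2.
B must be 6 (only option left).

A=2, B=6, C=1, D=7, E=3, F=8, G=5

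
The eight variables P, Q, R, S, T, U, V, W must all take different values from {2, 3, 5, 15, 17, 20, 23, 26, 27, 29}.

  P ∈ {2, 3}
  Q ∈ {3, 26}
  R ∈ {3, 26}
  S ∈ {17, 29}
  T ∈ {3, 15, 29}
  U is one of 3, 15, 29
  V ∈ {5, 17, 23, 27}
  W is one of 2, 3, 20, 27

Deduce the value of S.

Q and R between them cover only {3, 26} — a naked pair. Remove those values from P, T, U, W.
P must be 2 (only option left). Strike 2 from W.
T and U share exactly the 2 values {15, 29}; by pigeonhole those values go to them, so strike 15, 29 from S.
So S = 17.

17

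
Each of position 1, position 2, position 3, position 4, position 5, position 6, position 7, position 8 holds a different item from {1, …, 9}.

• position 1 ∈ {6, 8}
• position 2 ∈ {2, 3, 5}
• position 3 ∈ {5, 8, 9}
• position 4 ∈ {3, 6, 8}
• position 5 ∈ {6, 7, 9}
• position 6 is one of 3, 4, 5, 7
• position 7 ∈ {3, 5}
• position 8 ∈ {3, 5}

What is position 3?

The 8 variables draw from only 8 values {2, 3, 4, 5, 6, 7, 8, 9}, so each is used; only position 2 can be 2, hence position 2 = 2.
The 7 still-open variables draw from only 7 values {3, 4, 5, 6, 7, 8, 9}, so each is used; only position 6 can be 4, hence position 6 = 4.
The 6 still-open variables draw from only 6 values {3, 5, 6, 7, 8, 9}, so each is used; only position 5 can be 7, hence position 5 = 7.
Among the 5 still-open variables, 9 fits only position 3 (and all 5 values in {3, 5, 6, 8, 9} must be used), so position 3 = 9.

9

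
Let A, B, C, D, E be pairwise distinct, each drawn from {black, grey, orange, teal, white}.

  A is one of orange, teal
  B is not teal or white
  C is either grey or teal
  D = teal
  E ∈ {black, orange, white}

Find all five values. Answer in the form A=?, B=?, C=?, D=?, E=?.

D must be teal (only option left). Eliminate teal elsewhere: A, C.
A's domain is down to {orange}, so A = orange. So B, E can't be orange.
That leaves C = grey. Remove grey from B.
That leaves B = black. So E can't be black.
That leaves E = white.

A=orange, B=black, C=grey, D=teal, E=white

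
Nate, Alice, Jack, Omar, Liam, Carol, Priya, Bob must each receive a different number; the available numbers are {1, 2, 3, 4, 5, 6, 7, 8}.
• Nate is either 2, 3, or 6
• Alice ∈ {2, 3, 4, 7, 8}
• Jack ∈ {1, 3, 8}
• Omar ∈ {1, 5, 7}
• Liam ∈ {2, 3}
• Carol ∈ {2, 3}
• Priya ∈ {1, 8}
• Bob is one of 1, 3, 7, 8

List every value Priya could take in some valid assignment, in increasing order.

1, 8

Among the 8 variables, 4 fits only Alice (and all 8 values in {1, 2, 3, 4, 5, 6, 7, 8} must be used), so Alice = 4.
Among the 7 still-open variables, 5 fits only Omar (and all 7 values in {1, 2, 3, 5, 6, 7, 8} must be used), so Omar = 5.
The 6 still-open variables together cover exactly {1, 2, 3, 6, 7, 8} — 6 values for 6 variables — and 6 appears only in Nate's list, so Nate = 6.
The 5 still-open variables together cover exactly {1, 2, 3, 7, 8} — 5 values for 5 variables — and 7 appears only in Bob's list, so Bob = 7.
Liam and Carol between them cover only {2, 3} — a naked pair. Remove those values from Jack.
No further eliminations apply; Priya can still be any of 1, 8.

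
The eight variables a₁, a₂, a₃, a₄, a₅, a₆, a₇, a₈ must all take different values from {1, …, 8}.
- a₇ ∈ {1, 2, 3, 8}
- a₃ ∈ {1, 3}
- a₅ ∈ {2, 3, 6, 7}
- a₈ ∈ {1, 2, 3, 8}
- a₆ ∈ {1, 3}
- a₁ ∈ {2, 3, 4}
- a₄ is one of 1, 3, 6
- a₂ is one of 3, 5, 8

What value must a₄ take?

6

Among the 8 variables, 4 fits only a₁ (and all 8 values in {1, 2, 3, 4, 5, 6, 7, 8} must be used), so a₁ = 4.
Among the 7 still-open variables, 5 fits only a₂ (and all 7 values in {1, 2, 3, 5, 6, 7, 8} must be used), so a₂ = 5.
The 6 still-open variables together cover exactly {1, 2, 3, 6, 7, 8} — 6 values for 6 variables — and 7 appears only in a₅'s list, so a₅ = 7.
Among the 5 still-open variables, 6 fits only a₄ (and all 5 values in {1, 2, 3, 6, 8} must be used), so a₄ = 6.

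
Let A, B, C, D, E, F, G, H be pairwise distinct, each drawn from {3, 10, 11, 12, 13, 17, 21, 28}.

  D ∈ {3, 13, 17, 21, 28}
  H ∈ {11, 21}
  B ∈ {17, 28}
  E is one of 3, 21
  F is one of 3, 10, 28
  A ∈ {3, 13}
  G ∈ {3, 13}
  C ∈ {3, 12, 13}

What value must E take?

21

The 8 variables draw from only 8 values {3, 10, 11, 12, 13, 17, 21, 28}, so each is used; only F can be 10, hence F = 10.
Among the 7 still-open variables, 11 fits only H (and all 7 values in {3, 11, 12, 13, 17, 21, 28} must be used), so H = 11.
Among the 6 still-open variables, 12 fits only C (and all 6 values in {3, 12, 13, 17, 21, 28} must be used), so C = 12.
The 2 variables A and G are confined to {3, 13}, which locks those values in; drop them from D, E.
So E = 21.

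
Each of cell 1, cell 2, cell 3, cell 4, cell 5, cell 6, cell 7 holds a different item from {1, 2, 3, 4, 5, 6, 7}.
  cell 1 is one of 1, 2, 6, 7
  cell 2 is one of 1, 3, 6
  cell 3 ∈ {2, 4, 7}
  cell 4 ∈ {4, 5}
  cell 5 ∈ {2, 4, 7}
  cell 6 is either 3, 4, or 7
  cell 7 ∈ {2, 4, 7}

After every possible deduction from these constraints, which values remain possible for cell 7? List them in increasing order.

2, 4, 7

Among the 7 variables, 5 fits only cell 4 (and all 7 values in {1, 2, 3, 4, 5, 6, 7} must be used), so cell 4 = 5.
cell 3, cell 5, cell 7 share exactly the 3 values {2, 4, 7}; by pigeonhole those values go to them, so strike 2, 4, 7 from cell 1, cell 6.
cell 6 must be 3 (only option left). So cell 2 can't be 3.
No further eliminations apply; cell 7 can still be any of 2, 4, 7.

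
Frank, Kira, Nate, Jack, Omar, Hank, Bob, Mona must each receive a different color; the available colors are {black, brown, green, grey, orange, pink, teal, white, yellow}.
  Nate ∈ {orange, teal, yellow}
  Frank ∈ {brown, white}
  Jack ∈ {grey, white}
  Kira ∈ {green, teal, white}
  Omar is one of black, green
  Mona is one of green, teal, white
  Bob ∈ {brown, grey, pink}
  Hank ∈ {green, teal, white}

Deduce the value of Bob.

pink

Kira, Hank, Mona between them cover only {green, teal, white} — a naked triple. Remove those values from Frank, Nate, Jack, Omar.
Frank's domain is down to {brown}, so Frank = brown. Remove brown from Bob.
Jack must be grey (only option left). Remove grey from Bob.
So Bob = pink.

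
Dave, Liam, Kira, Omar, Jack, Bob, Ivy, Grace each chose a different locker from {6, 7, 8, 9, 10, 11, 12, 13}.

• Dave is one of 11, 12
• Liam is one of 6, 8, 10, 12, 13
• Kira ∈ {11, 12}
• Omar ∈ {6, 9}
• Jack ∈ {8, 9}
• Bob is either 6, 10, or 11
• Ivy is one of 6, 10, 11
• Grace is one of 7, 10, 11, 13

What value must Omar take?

The 8 variables together cover exactly {6, 7, 8, 9, 10, 11, 12, 13} — 8 values for 8 variables — and 7 appears only in Grace's list, so Grace = 7.
The 7 still-open variables draw from only 7 values {6, 8, 9, 10, 11, 12, 13}, so each is used; only Liam can be 13, hence Liam = 13.
The 6 still-open variables together cover exactly {6, 8, 9, 10, 11, 12} — 6 values for 6 variables — and 8 appears only in Jack's list, so Jack = 8.
The 5 still-open variables together cover exactly {6, 9, 10, 11, 12} — 5 values for 5 variables — and 9 appears only in Omar's list, so Omar = 9.

9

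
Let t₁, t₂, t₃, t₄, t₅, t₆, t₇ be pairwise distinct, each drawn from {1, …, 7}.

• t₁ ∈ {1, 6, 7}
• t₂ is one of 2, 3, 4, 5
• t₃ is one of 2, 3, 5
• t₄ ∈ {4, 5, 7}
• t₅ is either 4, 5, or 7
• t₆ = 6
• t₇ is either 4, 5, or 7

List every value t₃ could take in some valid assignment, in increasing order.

t₆ has just one choice, so t₆ = 6. So t₁ can't be 6.
Among the 6 still-open variables, 1 fits only t₁ (and all 6 values in {1, 2, 3, 4, 5, 7} must be used), so t₁ = 1.
t₄, t₅, t₇ between them cover only {4, 5, 7} — a naked triple. Remove those values from t₂, t₃.
No further eliminations apply; t₃ can still be any of 2, 3.

2, 3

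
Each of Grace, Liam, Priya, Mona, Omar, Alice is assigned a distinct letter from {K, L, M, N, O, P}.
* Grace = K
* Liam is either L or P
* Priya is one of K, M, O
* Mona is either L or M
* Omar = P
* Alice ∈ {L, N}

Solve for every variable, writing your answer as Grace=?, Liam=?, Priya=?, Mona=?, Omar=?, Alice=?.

Grace=K, Liam=L, Priya=O, Mona=M, Omar=P, Alice=N

Grace must be K (only option left). Eliminate K elsewhere: Priya.
Omar must be P (only option left). So Liam can't be P.
Liam's domain is down to {L}, so Liam = L. Eliminate L elsewhere: Mona, Alice.
Mona must be M (only option left). Eliminate M elsewhere: Priya.
That leaves Alice = N.
Priya's domain is down to {O}, so Priya = O.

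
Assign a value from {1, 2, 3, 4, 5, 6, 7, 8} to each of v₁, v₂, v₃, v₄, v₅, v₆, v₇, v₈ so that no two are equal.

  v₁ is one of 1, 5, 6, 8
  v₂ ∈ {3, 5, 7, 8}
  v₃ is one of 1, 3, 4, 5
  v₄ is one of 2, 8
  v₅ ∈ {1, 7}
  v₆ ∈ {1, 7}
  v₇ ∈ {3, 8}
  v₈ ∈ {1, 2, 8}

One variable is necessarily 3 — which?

The 8 variables draw from only 8 values {1, 2, 3, 4, 5, 6, 7, 8}, so each is used; only v₃ can be 4, hence v₃ = 4.
The 7 still-open variables together cover exactly {1, 2, 3, 5, 6, 7, 8} — 7 values for 7 variables — and 6 appears only in v₁'s list, so v₁ = 6.
Among the 6 still-open variables, 5 fits only v₂ (and all 6 values in {1, 2, 3, 5, 7, 8} must be used), so v₂ = 5.
Among the 5 still-open variables, 3 fits only v₇ (and all 5 values in {1, 2, 3, 7, 8} must be used), so v₇ = 3.

v₇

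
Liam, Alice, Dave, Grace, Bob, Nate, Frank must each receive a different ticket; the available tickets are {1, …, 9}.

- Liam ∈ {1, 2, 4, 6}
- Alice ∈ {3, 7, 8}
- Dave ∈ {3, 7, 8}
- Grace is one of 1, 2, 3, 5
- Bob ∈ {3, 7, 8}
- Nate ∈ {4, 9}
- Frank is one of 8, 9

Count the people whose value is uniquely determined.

2

The 3 variables Alice, Dave, Bob are confined to {3, 7, 8}, which locks those values in; drop them from Grace, Frank.
Frank's domain is down to {9}, so Frank = 9. Eliminate 9 elsewhere: Nate.
That leaves Nate = 4. Eliminate 4 elsewhere: Liam.
Determined: Nate=4, Frank=9. The other people each still have more than one consistent value. That makes 2.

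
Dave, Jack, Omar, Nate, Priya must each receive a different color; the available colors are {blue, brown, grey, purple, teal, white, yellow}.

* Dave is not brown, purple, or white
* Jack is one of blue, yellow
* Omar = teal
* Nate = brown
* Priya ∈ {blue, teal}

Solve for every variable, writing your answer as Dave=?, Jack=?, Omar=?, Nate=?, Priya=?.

Omar's domain is down to {teal}, so Omar = teal. So Dave, Priya can't be teal.
Nate has just one choice, so Nate = brown.
Priya has just one choice, so Priya = blue. Remove blue from Dave, Jack.
Jack's domain is down to {yellow}, so Jack = yellow. Eliminate yellow elsewhere: Dave.
Dave has just one choice, so Dave = grey.

Dave=grey, Jack=yellow, Omar=teal, Nate=brown, Priya=blue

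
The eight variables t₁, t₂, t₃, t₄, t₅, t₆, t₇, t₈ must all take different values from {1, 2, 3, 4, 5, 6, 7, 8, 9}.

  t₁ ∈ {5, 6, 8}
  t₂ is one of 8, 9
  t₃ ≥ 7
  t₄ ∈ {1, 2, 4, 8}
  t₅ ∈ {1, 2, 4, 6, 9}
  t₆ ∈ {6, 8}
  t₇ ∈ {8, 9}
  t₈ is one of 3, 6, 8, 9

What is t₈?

The 2 variables t₂ and t₇ are confined to {8, 9}, which locks those values in; drop them from t₁, t₃, t₄, t₅, t₆, t₈.
t₃ must be 7 (only option left).
t₆ has just one choice, so t₆ = 6. So t₁, t₅, t₈ can't be 6.
So t₈ = 3.

3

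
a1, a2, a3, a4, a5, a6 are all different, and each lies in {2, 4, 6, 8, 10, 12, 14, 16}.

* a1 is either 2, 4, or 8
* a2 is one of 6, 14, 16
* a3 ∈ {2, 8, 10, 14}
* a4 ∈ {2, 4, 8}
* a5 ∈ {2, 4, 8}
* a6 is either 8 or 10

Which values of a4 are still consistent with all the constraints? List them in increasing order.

a1, a4, a5 share exactly the 3 values {2, 4, 8}; by pigeonhole those values go to them, so strike 2, 4, 8 from a3, a6.
That leaves a6 = 10. Remove 10 from a3.
a3 has just one choice, so a3 = 14. Eliminate 14 elsewhere: a2.
No further eliminations apply; a4 can still be any of 2, 4, 8.

2, 4, 8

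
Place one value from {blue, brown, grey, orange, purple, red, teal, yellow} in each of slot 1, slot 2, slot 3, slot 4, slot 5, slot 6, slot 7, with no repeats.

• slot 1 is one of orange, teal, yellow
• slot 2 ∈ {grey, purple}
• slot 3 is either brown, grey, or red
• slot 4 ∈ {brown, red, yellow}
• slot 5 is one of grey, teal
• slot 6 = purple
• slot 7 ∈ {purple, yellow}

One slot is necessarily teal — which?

slot 5

slot 6's domain is down to {purple}, so slot 6 = purple. So slot 2, slot 7 can't be purple.
That leaves slot 7 = yellow. So slot 1, slot 4 can't be yellow.
slot 2 has just one choice, so slot 2 = grey. Remove grey from slot 3, slot 5.
So teal goes to slot 5.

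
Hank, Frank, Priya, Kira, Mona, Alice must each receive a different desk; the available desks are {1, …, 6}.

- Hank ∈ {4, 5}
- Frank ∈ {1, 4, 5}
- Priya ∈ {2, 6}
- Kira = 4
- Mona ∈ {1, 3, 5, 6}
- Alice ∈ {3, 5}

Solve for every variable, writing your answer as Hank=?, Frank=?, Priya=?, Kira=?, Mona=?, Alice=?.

Kira has just one choice, so Kira = 4. Eliminate 4 elsewhere: Hank, Frank.
Hank's domain is down to {5}, so Hank = 5. So Frank, Mona, Alice can't be 5.
Frank has just one choice, so Frank = 1. Strike 1 from Mona.
Alice has just one choice, so Alice = 3. So Mona can't be 3.
That leaves Mona = 6. So Priya can't be 6.
Priya must be 2 (only option left).

Hank=5, Frank=1, Priya=2, Kira=4, Mona=6, Alice=3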